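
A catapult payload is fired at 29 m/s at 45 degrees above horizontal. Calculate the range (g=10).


Given: v0 = 29 m/s, theta = 45 deg, g = 10 m/s^2
sin(2*45) = sin(90) = 1
Using R = v0^2 * sin(2*theta) / g
R = 29^2 * 1 / 10
R = 841 / 10
R = 841/10 m

841/10 m


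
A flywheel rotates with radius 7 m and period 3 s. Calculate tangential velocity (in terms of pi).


Given: radius r = 7 m, period T = 3 s
Using v = 2*pi*r / T
v = 2*pi*7 / 3
v = 14*pi / 3
v = 14/3*pi m/s

14/3*pi m/s


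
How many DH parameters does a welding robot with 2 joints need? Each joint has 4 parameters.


Given: 2 joints, 4 DH parameters per joint (d, theta, a, alpha)
Total DH parameters = number_of_joints * 4
Total = 2 * 4
Total = 8

8


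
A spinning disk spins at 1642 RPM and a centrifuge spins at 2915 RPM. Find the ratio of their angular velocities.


Given: RPM_A = 1642, RPM_B = 2915
omega = 2*pi*RPM/60, so omega_A/omega_B = RPM_A / RPM_B
omega_A/omega_B = 1642 / 2915
omega_A/omega_B = 1642/2915

1642/2915


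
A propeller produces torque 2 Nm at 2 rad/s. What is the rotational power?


Given: tau = 2 Nm, omega = 2 rad/s
Using P = tau * omega
P = 2 * 2
P = 4 W

4 W


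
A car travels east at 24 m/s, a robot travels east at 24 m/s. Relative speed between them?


Given: v_A = 24 m/s east, v_B = 24 m/s east
Both move in the same direction; relative speed = |v_A - v_B|
|24 - 24| = |0|
= 0 m/s

0 m/s


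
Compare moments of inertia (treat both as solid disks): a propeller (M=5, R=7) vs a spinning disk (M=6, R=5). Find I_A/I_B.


Given: M1=5 kg, R1=7 m, M2=6 kg, R2=5 m
For a disk: I = (1/2)*M*R^2, so I_A/I_B = (M1*R1^2)/(M2*R2^2)
M1*R1^2 = 5*49 = 245
M2*R2^2 = 6*25 = 150
I_A/I_B = 245/150 = 49/30

49/30


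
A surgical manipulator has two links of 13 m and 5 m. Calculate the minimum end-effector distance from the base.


Given: L1 = 13 m, L2 = 5 m
For a 2-link planar arm, min reach = |L1 - L2| (second link folded back)
Min reach = |13 - 5|
Min reach = 8 m

8 m


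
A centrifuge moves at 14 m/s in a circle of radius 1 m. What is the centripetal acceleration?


Given: v = 14 m/s, r = 1 m
Using a_c = v^2 / r
a_c = 14^2 / 1
a_c = 196 / 1
a_c = 196 m/s^2

196 m/s^2


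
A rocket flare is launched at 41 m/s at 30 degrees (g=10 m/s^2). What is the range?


Given: v0 = 41 m/s, theta = 30 deg, g = 10 m/s^2
sin(2*30) = sin(60) = sqrt(3)/2
Using R = v0^2 * sin(2*theta) / g
R = 41^2 * (sqrt(3)/2) / 10
R = 1681 * sqrt(3) / 20
R = 1681/20*sqrt(3) m

1681/20*sqrt(3) m


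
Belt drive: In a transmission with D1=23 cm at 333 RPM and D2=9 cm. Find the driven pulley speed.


Given: D1 = 23 cm, w1 = 333 RPM, D2 = 9 cm
Using D1*w1 = D2*w2
w2 = D1*w1 / D2
w2 = 23*333 / 9
w2 = 7659 / 9
w2 = 851 RPM

851 RPM


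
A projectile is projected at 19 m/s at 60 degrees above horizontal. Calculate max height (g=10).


Given: v0 = 19 m/s, theta = 60 deg, g = 10 m/s^2
sin^2(60) = 3/4
Using H = v0^2 * sin^2(theta) / (2*g)
H = 19^2 * 3/4 / (2*10)
H = 361 * 3/4 / 20
H = 1083/4 / 20
H = 1083/80 m

1083/80 m


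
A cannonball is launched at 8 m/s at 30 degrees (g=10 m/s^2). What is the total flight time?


Given: v0 = 8 m/s, theta = 30 deg, g = 10 m/s^2
sin(30) = 1/2
Using T = 2*v0*sin(theta) / g
T = 2*8*1/2 / 10
T = 8 / 10
T = 4/5 s

4/5 s


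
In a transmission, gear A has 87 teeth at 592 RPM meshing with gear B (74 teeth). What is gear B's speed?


Given: N1 = 87 teeth, w1 = 592 RPM, N2 = 74 teeth
Using N1*w1 = N2*w2
w2 = N1*w1 / N2
w2 = 87*592 / 74
w2 = 51504 / 74
w2 = 696 RPM

696 RPM


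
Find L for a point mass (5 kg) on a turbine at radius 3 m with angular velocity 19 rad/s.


Given: m = 5 kg, r = 3 m, omega = 19 rad/s
For a point mass: I = m*r^2
I = 5*3^2 = 5*9 = 45
L = I*omega = 45*19
L = 855 kg*m^2/s

855 kg*m^2/s


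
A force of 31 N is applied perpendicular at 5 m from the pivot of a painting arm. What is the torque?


Given: F = 31 N, r = 5 m, angle = 90 deg (perpendicular)
Using tau = F * r * sin(90)
sin(90) = 1
tau = 31 * 5 * 1
tau = 155 Nm

155 Nm


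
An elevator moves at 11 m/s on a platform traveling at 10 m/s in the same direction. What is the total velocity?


Given: object velocity = 11 m/s, platform velocity = 10 m/s (same direction)
Using classical velocity addition: v_total = v_object + v_platform
v_total = 11 + 10
v_total = 21 m/s

21 m/s


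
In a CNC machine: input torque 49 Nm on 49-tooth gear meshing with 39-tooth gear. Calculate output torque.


Given: N1 = 49, N2 = 39, T1 = 49 Nm
Using T2/T1 = N2/N1
T2 = T1 * N2 / N1
T2 = 49 * 39 / 49
T2 = 1911 / 49
T2 = 39 Nm

39 Nm


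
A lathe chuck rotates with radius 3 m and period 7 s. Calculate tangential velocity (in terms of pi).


Given: radius r = 3 m, period T = 7 s
Using v = 2*pi*r / T
v = 2*pi*3 / 7
v = 6*pi / 7
v = 6/7*pi m/s

6/7*pi m/s


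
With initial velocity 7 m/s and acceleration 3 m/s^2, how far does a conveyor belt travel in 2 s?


Given: v0 = 7 m/s, a = 3 m/s^2, t = 2 s
Using s = v0*t + (1/2)*a*t^2
s = 7*2 + (1/2)*3*2^2
s = 14 + (1/2)*12
s = 14 + 6
s = 20

20 m


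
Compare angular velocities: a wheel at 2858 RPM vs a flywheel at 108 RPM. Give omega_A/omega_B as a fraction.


Given: RPM_A = 2858, RPM_B = 108
omega = 2*pi*RPM/60, so omega_A/omega_B = RPM_A / RPM_B
omega_A/omega_B = 2858 / 108
omega_A/omega_B = 1429/54

1429/54


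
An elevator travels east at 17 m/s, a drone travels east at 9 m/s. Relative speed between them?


Given: v_A = 17 m/s east, v_B = 9 m/s east
Both move in the same direction; relative speed = |v_A - v_B|
|17 - 9| = |8|
= 8 m/s

8 m/s


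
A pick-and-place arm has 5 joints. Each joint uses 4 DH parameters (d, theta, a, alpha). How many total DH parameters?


Given: 5 joints, 4 DH parameters per joint (d, theta, a, alpha)
Total DH parameters = number_of_joints * 4
Total = 5 * 4
Total = 20

20


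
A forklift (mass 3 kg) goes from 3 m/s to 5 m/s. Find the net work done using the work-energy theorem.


Given: m = 3 kg, v0 = 3 m/s, v = 5 m/s
Using W = (1/2)*m*(v^2 - v0^2)
v^2 = 5^2 = 25
v0^2 = 3^2 = 9
v^2 - v0^2 = 25 - 9 = 16
W = (1/2)*3*16 = 24 J

24 J


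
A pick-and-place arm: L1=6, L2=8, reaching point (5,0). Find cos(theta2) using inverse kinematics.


Given: L1 = 6, L2 = 8, target (x, y) = (5, 0)
Using cos(theta2) = (x^2 + y^2 - L1^2 - L2^2) / (2*L1*L2)
x^2 + y^2 = 5^2 + 0 = 25
L1^2 + L2^2 = 36 + 64 = 100
Numerator = 25 - 100 = -75
Denominator = 2*6*8 = 96
cos(theta2) = -75/96 = -25/32

-25/32


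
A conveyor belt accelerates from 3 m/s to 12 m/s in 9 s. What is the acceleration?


Given: initial velocity v0 = 3 m/s, final velocity v = 12 m/s, time t = 9 s
Using a = (v - v0) / t
a = (12 - 3) / 9
a = 9 / 9
a = 1 m/s^2

1 m/s^2


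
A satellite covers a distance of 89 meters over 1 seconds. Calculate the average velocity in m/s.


Given: distance d = 89 m, time t = 1 s
Using v = d / t
v = 89 / 1
v = 89 m/s

89 m/s


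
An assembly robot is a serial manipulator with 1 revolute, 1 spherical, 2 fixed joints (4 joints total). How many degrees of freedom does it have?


Given: serial robot with 1 revolute, 1 spherical, 2 fixed joints
DOF contribution per joint type: revolute=1, prismatic=1, spherical=3, fixed=0
DOF = 1*1 + 1*3 + 2*0
DOF = 4

4


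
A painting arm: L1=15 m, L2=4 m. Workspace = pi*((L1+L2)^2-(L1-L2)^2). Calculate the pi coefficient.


Given: L1 = 15, L2 = 4
(L1+L2)^2 = (19)^2 = 361
(L1-L2)^2 = (11)^2 = 121
Difference = 361 - 121 = 240
This equals 4*L1*L2 = 4*15*4 = 240
Workspace area = 240*pi

240


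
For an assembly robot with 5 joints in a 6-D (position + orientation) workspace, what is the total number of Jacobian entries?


Given: task space dimension = 6, joints = 5
Jacobian is a 6 x 5 matrix
Total entries = rows * columns
Total = 6 * 5
Total = 30

30


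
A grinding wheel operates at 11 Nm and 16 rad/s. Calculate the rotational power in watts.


Given: tau = 11 Nm, omega = 16 rad/s
Using P = tau * omega
P = 11 * 16
P = 176 W

176 W


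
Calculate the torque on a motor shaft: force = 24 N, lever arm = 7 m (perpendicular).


Given: F = 24 N, r = 7 m, angle = 90 deg (perpendicular)
Using tau = F * r * sin(90)
sin(90) = 1
tau = 24 * 7 * 1
tau = 168 Nm

168 Nm


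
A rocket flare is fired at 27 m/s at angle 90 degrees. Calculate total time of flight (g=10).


Given: v0 = 27 m/s, theta = 90 deg, g = 10 m/s^2
sin(90) = 1
Using T = 2*v0*sin(theta) / g
T = 2*27*1 / 10
T = 54 / 10
T = 27/5 s

27/5 s


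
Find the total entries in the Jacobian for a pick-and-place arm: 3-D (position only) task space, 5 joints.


Given: task space dimension = 3, joints = 5
Jacobian is a 3 x 5 matrix
Total entries = rows * columns
Total = 3 * 5
Total = 15

15


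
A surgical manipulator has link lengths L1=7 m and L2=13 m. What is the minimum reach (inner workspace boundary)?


Given: L1 = 7 m, L2 = 13 m
For a 2-link planar arm, min reach = |L1 - L2| (second link folded back)
Min reach = |7 - 13|
Min reach = 6 m

6 m


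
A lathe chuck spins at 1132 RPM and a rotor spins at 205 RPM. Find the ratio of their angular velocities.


Given: RPM_A = 1132, RPM_B = 205
omega = 2*pi*RPM/60, so omega_A/omega_B = RPM_A / RPM_B
omega_A/omega_B = 1132 / 205
omega_A/omega_B = 1132/205

1132/205


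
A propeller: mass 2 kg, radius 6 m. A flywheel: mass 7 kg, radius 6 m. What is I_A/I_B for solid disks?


Given: M1=2 kg, R1=6 m, M2=7 kg, R2=6 m
For a disk: I = (1/2)*M*R^2, so I_A/I_B = (M1*R1^2)/(M2*R2^2)
M1*R1^2 = 2*36 = 72
M2*R2^2 = 7*36 = 252
I_A/I_B = 72/252 = 2/7

2/7


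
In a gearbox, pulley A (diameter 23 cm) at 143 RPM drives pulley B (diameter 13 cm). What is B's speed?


Given: D1 = 23 cm, w1 = 143 RPM, D2 = 13 cm
Using D1*w1 = D2*w2
w2 = D1*w1 / D2
w2 = 23*143 / 13
w2 = 3289 / 13
w2 = 253 RPM

253 RPM


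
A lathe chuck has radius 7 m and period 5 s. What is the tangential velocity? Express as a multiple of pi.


Given: radius r = 7 m, period T = 5 s
Using v = 2*pi*r / T
v = 2*pi*7 / 5
v = 14*pi / 5
v = 14/5*pi m/s

14/5*pi m/s


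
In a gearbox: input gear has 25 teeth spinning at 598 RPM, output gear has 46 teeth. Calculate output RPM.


Given: N1 = 25 teeth, w1 = 598 RPM, N2 = 46 teeth
Using N1*w1 = N2*w2
w2 = N1*w1 / N2
w2 = 25*598 / 46
w2 = 14950 / 46
w2 = 325 RPM

325 RPM


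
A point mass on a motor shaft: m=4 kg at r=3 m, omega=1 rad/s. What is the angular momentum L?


Given: m = 4 kg, r = 3 m, omega = 1 rad/s
For a point mass: I = m*r^2
I = 4*3^2 = 4*9 = 36
L = I*omega = 36*1
L = 36 kg*m^2/s

36 kg*m^2/s


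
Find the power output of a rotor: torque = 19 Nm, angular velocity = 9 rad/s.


Given: tau = 19 Nm, omega = 9 rad/s
Using P = tau * omega
P = 19 * 9
P = 171 W

171 W


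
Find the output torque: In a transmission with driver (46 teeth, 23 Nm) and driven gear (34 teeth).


Given: N1 = 46, N2 = 34, T1 = 23 Nm
Using T2/T1 = N2/N1
T2 = T1 * N2 / N1
T2 = 23 * 34 / 46
T2 = 782 / 46
T2 = 17 Nm

17 Nm


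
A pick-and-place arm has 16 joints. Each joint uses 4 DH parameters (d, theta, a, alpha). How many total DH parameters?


Given: 16 joints, 4 DH parameters per joint (d, theta, a, alpha)
Total DH parameters = number_of_joints * 4
Total = 16 * 4
Total = 64

64


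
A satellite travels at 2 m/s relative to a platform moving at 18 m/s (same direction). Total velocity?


Given: object velocity = 2 m/s, platform velocity = 18 m/s (same direction)
Using classical velocity addition: v_total = v_object + v_platform
v_total = 2 + 18
v_total = 20 m/s

20 m/s


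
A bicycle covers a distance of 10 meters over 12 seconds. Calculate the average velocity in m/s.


Given: distance d = 10 m, time t = 12 s
Using v = d / t
v = 10 / 12
v = 5/6 m/s

5/6 m/s


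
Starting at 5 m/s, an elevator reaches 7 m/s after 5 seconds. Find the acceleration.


Given: initial velocity v0 = 5 m/s, final velocity v = 7 m/s, time t = 5 s
Using a = (v - v0) / t
a = (7 - 5) / 5
a = 2 / 5
a = 2/5 m/s^2

2/5 m/s^2


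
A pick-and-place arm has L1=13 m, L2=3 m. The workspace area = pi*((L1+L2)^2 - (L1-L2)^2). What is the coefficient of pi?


Given: L1 = 13, L2 = 3
(L1+L2)^2 = (16)^2 = 256
(L1-L2)^2 = (10)^2 = 100
Difference = 256 - 100 = 156
This equals 4*L1*L2 = 4*13*3 = 156
Workspace area = 156*pi

156


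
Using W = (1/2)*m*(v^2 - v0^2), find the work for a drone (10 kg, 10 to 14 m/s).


Given: m = 10 kg, v0 = 10 m/s, v = 14 m/s
Using W = (1/2)*m*(v^2 - v0^2)
v^2 = 14^2 = 196
v0^2 = 10^2 = 100
v^2 - v0^2 = 196 - 100 = 96
W = (1/2)*10*96 = 480 J

480 J


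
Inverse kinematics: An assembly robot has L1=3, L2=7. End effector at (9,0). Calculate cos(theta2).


Given: L1 = 3, L2 = 7, target (x, y) = (9, 0)
Using cos(theta2) = (x^2 + y^2 - L1^2 - L2^2) / (2*L1*L2)
x^2 + y^2 = 9^2 + 0 = 81
L1^2 + L2^2 = 9 + 49 = 58
Numerator = 81 - 58 = 23
Denominator = 2*3*7 = 42
cos(theta2) = 23/42 = 23/42

23/42


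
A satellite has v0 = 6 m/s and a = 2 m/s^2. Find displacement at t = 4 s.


Given: v0 = 6 m/s, a = 2 m/s^2, t = 4 s
Using s = v0*t + (1/2)*a*t^2
s = 6*4 + (1/2)*2*4^2
s = 24 + (1/2)*32
s = 24 + 16
s = 40

40 m


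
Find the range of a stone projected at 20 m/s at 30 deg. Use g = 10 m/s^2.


Given: v0 = 20 m/s, theta = 30 deg, g = 10 m/s^2
sin(2*30) = sin(60) = sqrt(3)/2
Using R = v0^2 * sin(2*theta) / g
R = 20^2 * (sqrt(3)/2) / 10
R = 400 * sqrt(3) / 20
R = 20*sqrt(3) m

20*sqrt(3) m


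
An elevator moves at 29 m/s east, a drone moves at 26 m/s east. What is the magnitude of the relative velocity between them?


Given: v_A = 29 m/s east, v_B = 26 m/s east
Both move in the same direction; relative speed = |v_A - v_B|
|29 - 26| = |3|
= 3 m/s

3 m/s


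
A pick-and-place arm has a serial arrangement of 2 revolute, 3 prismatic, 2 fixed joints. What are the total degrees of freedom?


Given: serial robot with 2 revolute, 3 prismatic, 2 fixed joints
DOF contribution per joint type: revolute=1, prismatic=1, spherical=3, fixed=0
DOF = 2*1 + 3*1 + 2*0
DOF = 5

5


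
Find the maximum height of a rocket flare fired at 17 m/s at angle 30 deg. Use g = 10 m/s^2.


Given: v0 = 17 m/s, theta = 30 deg, g = 10 m/s^2
sin^2(30) = 1/4
Using H = v0^2 * sin^2(theta) / (2*g)
H = 17^2 * 1/4 / (2*10)
H = 289 * 1/4 / 20
H = 289/4 / 20
H = 289/80 m

289/80 m


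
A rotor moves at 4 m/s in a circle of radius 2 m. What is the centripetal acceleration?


Given: v = 4 m/s, r = 2 m
Using a_c = v^2 / r
a_c = 4^2 / 2
a_c = 16 / 2
a_c = 8 m/s^2

8 m/s^2


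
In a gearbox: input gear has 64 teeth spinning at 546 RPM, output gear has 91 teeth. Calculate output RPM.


Given: N1 = 64 teeth, w1 = 546 RPM, N2 = 91 teeth
Using N1*w1 = N2*w2
w2 = N1*w1 / N2
w2 = 64*546 / 91
w2 = 34944 / 91
w2 = 384 RPM

384 RPM


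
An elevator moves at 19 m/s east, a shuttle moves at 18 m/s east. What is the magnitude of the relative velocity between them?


Given: v_A = 19 m/s east, v_B = 18 m/s east
Both move in the same direction; relative speed = |v_A - v_B|
|19 - 18| = |1|
= 1 m/s

1 m/s


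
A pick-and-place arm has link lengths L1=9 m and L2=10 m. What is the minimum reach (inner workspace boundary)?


Given: L1 = 9 m, L2 = 10 m
For a 2-link planar arm, min reach = |L1 - L2| (second link folded back)
Min reach = |9 - 10|
Min reach = 1 m

1 m


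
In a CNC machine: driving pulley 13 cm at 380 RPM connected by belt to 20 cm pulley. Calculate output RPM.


Given: D1 = 13 cm, w1 = 380 RPM, D2 = 20 cm
Using D1*w1 = D2*w2
w2 = D1*w1 / D2
w2 = 13*380 / 20
w2 = 4940 / 20
w2 = 247 RPM

247 RPM


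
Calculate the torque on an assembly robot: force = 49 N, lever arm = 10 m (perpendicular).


Given: F = 49 N, r = 10 m, angle = 90 deg (perpendicular)
Using tau = F * r * sin(90)
sin(90) = 1
tau = 49 * 10 * 1
tau = 490 Nm

490 Nm


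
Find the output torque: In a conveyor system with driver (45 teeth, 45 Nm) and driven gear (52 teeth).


Given: N1 = 45, N2 = 52, T1 = 45 Nm
Using T2/T1 = N2/N1
T2 = T1 * N2 / N1
T2 = 45 * 52 / 45
T2 = 2340 / 45
T2 = 52 Nm

52 Nm


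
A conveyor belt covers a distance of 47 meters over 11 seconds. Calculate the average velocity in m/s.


Given: distance d = 47 m, time t = 11 s
Using v = d / t
v = 47 / 11
v = 47/11 m/s

47/11 m/s


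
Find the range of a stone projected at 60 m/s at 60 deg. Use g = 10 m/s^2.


Given: v0 = 60 m/s, theta = 60 deg, g = 10 m/s^2
sin(2*60) = sin(120) = sqrt(3)/2
Using R = v0^2 * sin(2*theta) / g
R = 60^2 * (sqrt(3)/2) / 10
R = 3600 * sqrt(3) / 20
R = 180*sqrt(3) m

180*sqrt(3) m


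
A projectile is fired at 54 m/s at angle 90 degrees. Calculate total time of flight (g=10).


Given: v0 = 54 m/s, theta = 90 deg, g = 10 m/s^2
sin(90) = 1
Using T = 2*v0*sin(theta) / g
T = 2*54*1 / 10
T = 108 / 10
T = 54/5 s

54/5 s


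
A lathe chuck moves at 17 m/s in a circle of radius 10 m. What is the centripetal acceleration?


Given: v = 17 m/s, r = 10 m
Using a_c = v^2 / r
a_c = 17^2 / 10
a_c = 289 / 10
a_c = 289/10 m/s^2

289/10 m/s^2


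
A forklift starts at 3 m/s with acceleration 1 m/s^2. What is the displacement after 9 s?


Given: v0 = 3 m/s, a = 1 m/s^2, t = 9 s
Using s = v0*t + (1/2)*a*t^2
s = 3*9 + (1/2)*1*9^2
s = 27 + (1/2)*81
s = 27 + 81/2
s = 135/2

135/2 m


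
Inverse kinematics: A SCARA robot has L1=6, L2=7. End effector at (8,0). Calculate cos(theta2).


Given: L1 = 6, L2 = 7, target (x, y) = (8, 0)
Using cos(theta2) = (x^2 + y^2 - L1^2 - L2^2) / (2*L1*L2)
x^2 + y^2 = 8^2 + 0 = 64
L1^2 + L2^2 = 36 + 49 = 85
Numerator = 64 - 85 = -21
Denominator = 2*6*7 = 84
cos(theta2) = -21/84 = -1/4

-1/4


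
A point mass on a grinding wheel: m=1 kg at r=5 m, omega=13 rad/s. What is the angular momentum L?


Given: m = 1 kg, r = 5 m, omega = 13 rad/s
For a point mass: I = m*r^2
I = 1*5^2 = 1*25 = 25
L = I*omega = 25*13
L = 325 kg*m^2/s

325 kg*m^2/s


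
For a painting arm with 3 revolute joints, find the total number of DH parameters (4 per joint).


Given: 3 joints, 4 DH parameters per joint (d, theta, a, alpha)
Total DH parameters = number_of_joints * 4
Total = 3 * 4
Total = 12

12


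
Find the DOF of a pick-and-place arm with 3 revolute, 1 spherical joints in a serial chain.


Given: serial robot with 3 revolute, 1 spherical joints
DOF contribution per joint type: revolute=1, prismatic=1, spherical=3, fixed=0
DOF = 3*1 + 1*3
DOF = 6

6


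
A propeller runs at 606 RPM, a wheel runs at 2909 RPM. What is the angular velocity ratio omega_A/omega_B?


Given: RPM_A = 606, RPM_B = 2909
omega = 2*pi*RPM/60, so omega_A/omega_B = RPM_A / RPM_B
omega_A/omega_B = 606 / 2909
omega_A/omega_B = 606/2909

606/2909


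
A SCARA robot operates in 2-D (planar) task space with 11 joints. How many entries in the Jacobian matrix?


Given: task space dimension = 2, joints = 11
Jacobian is a 2 x 11 matrix
Total entries = rows * columns
Total = 2 * 11
Total = 22

22


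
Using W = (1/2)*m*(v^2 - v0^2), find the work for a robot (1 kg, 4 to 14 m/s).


Given: m = 1 kg, v0 = 4 m/s, v = 14 m/s
Using W = (1/2)*m*(v^2 - v0^2)
v^2 = 14^2 = 196
v0^2 = 4^2 = 16
v^2 - v0^2 = 196 - 16 = 180
W = (1/2)*1*180 = 90 J

90 J


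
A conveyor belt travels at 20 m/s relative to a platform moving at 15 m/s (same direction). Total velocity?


Given: object velocity = 20 m/s, platform velocity = 15 m/s (same direction)
Using classical velocity addition: v_total = v_object + v_platform
v_total = 20 + 15
v_total = 35 m/s

35 m/s


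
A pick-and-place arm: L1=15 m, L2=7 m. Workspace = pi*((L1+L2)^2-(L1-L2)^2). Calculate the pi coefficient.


Given: L1 = 15, L2 = 7
(L1+L2)^2 = (22)^2 = 484
(L1-L2)^2 = (8)^2 = 64
Difference = 484 - 64 = 420
This equals 4*L1*L2 = 4*15*7 = 420
Workspace area = 420*pi

420


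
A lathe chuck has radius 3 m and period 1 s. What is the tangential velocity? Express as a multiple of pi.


Given: radius r = 3 m, period T = 1 s
Using v = 2*pi*r / T
v = 2*pi*3 / 1
v = 6*pi / 1
v = 6*pi m/s

6*pi m/s


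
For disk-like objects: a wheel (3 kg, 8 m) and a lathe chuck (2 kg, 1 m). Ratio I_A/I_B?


Given: M1=3 kg, R1=8 m, M2=2 kg, R2=1 m
For a disk: I = (1/2)*M*R^2, so I_A/I_B = (M1*R1^2)/(M2*R2^2)
M1*R1^2 = 3*64 = 192
M2*R2^2 = 2*1 = 2
I_A/I_B = 192/2 = 96

96


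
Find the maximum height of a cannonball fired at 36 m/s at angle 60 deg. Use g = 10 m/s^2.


Given: v0 = 36 m/s, theta = 60 deg, g = 10 m/s^2
sin^2(60) = 3/4
Using H = v0^2 * sin^2(theta) / (2*g)
H = 36^2 * 3/4 / (2*10)
H = 1296 * 3/4 / 20
H = 972 / 20
H = 243/5 m

243/5 m


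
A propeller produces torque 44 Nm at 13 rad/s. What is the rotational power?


Given: tau = 44 Nm, omega = 13 rad/s
Using P = tau * omega
P = 44 * 13
P = 572 W

572 W


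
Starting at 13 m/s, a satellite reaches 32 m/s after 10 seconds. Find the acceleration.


Given: initial velocity v0 = 13 m/s, final velocity v = 32 m/s, time t = 10 s
Using a = (v - v0) / t
a = (32 - 13) / 10
a = 19 / 10
a = 19/10 m/s^2

19/10 m/s^2


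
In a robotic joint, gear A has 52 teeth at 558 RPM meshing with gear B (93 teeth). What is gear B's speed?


Given: N1 = 52 teeth, w1 = 558 RPM, N2 = 93 teeth
Using N1*w1 = N2*w2
w2 = N1*w1 / N2
w2 = 52*558 / 93
w2 = 29016 / 93
w2 = 312 RPM

312 RPM


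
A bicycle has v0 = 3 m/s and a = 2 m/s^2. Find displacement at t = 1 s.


Given: v0 = 3 m/s, a = 2 m/s^2, t = 1 s
Using s = v0*t + (1/2)*a*t^2
s = 3*1 + (1/2)*2*1^2
s = 3 + (1/2)*2
s = 3 + 1
s = 4

4 m


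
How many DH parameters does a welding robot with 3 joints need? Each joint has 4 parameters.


Given: 3 joints, 4 DH parameters per joint (d, theta, a, alpha)
Total DH parameters = number_of_joints * 4
Total = 3 * 4
Total = 12

12


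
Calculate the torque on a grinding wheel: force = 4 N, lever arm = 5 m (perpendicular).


Given: F = 4 N, r = 5 m, angle = 90 deg (perpendicular)
Using tau = F * r * sin(90)
sin(90) = 1
tau = 4 * 5 * 1
tau = 20 Nm

20 Nm


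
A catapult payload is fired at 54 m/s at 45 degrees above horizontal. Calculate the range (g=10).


Given: v0 = 54 m/s, theta = 45 deg, g = 10 m/s^2
sin(2*45) = sin(90) = 1
Using R = v0^2 * sin(2*theta) / g
R = 54^2 * 1 / 10
R = 2916 / 10
R = 1458/5 m

1458/5 m


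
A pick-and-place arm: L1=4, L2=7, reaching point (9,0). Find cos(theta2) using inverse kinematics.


Given: L1 = 4, L2 = 7, target (x, y) = (9, 0)
Using cos(theta2) = (x^2 + y^2 - L1^2 - L2^2) / (2*L1*L2)
x^2 + y^2 = 9^2 + 0 = 81
L1^2 + L2^2 = 16 + 49 = 65
Numerator = 81 - 65 = 16
Denominator = 2*4*7 = 56
cos(theta2) = 16/56 = 2/7

2/7


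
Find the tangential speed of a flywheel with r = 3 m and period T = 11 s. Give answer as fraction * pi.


Given: radius r = 3 m, period T = 11 s
Using v = 2*pi*r / T
v = 2*pi*3 / 11
v = 6*pi / 11
v = 6/11*pi m/s

6/11*pi m/s


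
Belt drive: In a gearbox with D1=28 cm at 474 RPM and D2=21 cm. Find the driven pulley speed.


Given: D1 = 28 cm, w1 = 474 RPM, D2 = 21 cm
Using D1*w1 = D2*w2
w2 = D1*w1 / D2
w2 = 28*474 / 21
w2 = 13272 / 21
w2 = 632 RPM

632 RPM


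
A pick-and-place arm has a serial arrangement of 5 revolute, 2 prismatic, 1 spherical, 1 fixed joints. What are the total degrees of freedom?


Given: serial robot with 5 revolute, 2 prismatic, 1 spherical, 1 fixed joints
DOF contribution per joint type: revolute=1, prismatic=1, spherical=3, fixed=0
DOF = 5*1 + 2*1 + 1*3 + 1*0
DOF = 10

10


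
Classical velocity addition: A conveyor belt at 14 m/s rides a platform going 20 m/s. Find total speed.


Given: object velocity = 14 m/s, platform velocity = 20 m/s (same direction)
Using classical velocity addition: v_total = v_object + v_platform
v_total = 14 + 20
v_total = 34 m/s

34 m/s


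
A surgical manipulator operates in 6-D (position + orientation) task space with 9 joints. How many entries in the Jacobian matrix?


Given: task space dimension = 6, joints = 9
Jacobian is a 6 x 9 matrix
Total entries = rows * columns
Total = 6 * 9
Total = 54

54


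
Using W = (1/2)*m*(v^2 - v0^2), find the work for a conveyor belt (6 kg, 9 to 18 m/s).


Given: m = 6 kg, v0 = 9 m/s, v = 18 m/s
Using W = (1/2)*m*(v^2 - v0^2)
v^2 = 18^2 = 324
v0^2 = 9^2 = 81
v^2 - v0^2 = 324 - 81 = 243
W = (1/2)*6*243 = 729 J

729 J


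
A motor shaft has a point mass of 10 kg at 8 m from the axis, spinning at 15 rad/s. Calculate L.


Given: m = 10 kg, r = 8 m, omega = 15 rad/s
For a point mass: I = m*r^2
I = 10*8^2 = 10*64 = 640
L = I*omega = 640*15
L = 9600 kg*m^2/s

9600 kg*m^2/s


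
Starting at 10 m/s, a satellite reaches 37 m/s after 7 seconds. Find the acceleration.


Given: initial velocity v0 = 10 m/s, final velocity v = 37 m/s, time t = 7 s
Using a = (v - v0) / t
a = (37 - 10) / 7
a = 27 / 7
a = 27/7 m/s^2

27/7 m/s^2


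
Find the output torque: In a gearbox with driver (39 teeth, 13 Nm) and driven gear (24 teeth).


Given: N1 = 39, N2 = 24, T1 = 13 Nm
Using T2/T1 = N2/N1
T2 = T1 * N2 / N1
T2 = 13 * 24 / 39
T2 = 312 / 39
T2 = 8 Nm

8 Nm


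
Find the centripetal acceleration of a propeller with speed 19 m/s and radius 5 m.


Given: v = 19 m/s, r = 5 m
Using a_c = v^2 / r
a_c = 19^2 / 5
a_c = 361 / 5
a_c = 361/5 m/s^2

361/5 m/s^2


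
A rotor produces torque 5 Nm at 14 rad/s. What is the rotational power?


Given: tau = 5 Nm, omega = 14 rad/s
Using P = tau * omega
P = 5 * 14
P = 70 W

70 W


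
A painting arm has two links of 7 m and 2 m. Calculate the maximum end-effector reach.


Given: L1 = 7 m, L2 = 2 m
For a 2-link planar arm, max reach = L1 + L2 (fully extended)
Max reach = 7 + 2
Max reach = 9 m

9 m


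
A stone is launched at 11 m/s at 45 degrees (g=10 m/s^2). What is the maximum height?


Given: v0 = 11 m/s, theta = 45 deg, g = 10 m/s^2
sin^2(45) = 1/2
Using H = v0^2 * sin^2(theta) / (2*g)
H = 11^2 * 1/2 / (2*10)
H = 121 * 1/2 / 20
H = 121/2 / 20
H = 121/40 m

121/40 m


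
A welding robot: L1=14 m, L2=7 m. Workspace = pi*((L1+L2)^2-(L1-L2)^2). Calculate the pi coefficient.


Given: L1 = 14, L2 = 7
(L1+L2)^2 = (21)^2 = 441
(L1-L2)^2 = (7)^2 = 49
Difference = 441 - 49 = 392
This equals 4*L1*L2 = 4*14*7 = 392
Workspace area = 392*pi

392


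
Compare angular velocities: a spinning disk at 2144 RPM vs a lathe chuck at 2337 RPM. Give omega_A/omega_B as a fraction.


Given: RPM_A = 2144, RPM_B = 2337
omega = 2*pi*RPM/60, so omega_A/omega_B = RPM_A / RPM_B
omega_A/omega_B = 2144 / 2337
omega_A/omega_B = 2144/2337

2144/2337


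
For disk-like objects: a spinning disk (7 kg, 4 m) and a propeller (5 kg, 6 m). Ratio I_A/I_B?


Given: M1=7 kg, R1=4 m, M2=5 kg, R2=6 m
For a disk: I = (1/2)*M*R^2, so I_A/I_B = (M1*R1^2)/(M2*R2^2)
M1*R1^2 = 7*16 = 112
M2*R2^2 = 5*36 = 180
I_A/I_B = 112/180 = 28/45

28/45


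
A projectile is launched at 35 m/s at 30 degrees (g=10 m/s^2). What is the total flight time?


Given: v0 = 35 m/s, theta = 30 deg, g = 10 m/s^2
sin(30) = 1/2
Using T = 2*v0*sin(theta) / g
T = 2*35*1/2 / 10
T = 35 / 10
T = 7/2 s

7/2 s


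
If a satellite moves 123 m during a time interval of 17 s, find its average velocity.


Given: distance d = 123 m, time t = 17 s
Using v = d / t
v = 123 / 17
v = 123/17 m/s

123/17 m/s


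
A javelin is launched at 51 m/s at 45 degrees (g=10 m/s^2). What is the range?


Given: v0 = 51 m/s, theta = 45 deg, g = 10 m/s^2
sin(2*45) = sin(90) = 1
Using R = v0^2 * sin(2*theta) / g
R = 51^2 * 1 / 10
R = 2601 / 10
R = 2601/10 m

2601/10 m


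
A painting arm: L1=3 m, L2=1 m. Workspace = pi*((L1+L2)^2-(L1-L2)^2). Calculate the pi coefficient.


Given: L1 = 3, L2 = 1
(L1+L2)^2 = (4)^2 = 16
(L1-L2)^2 = (2)^2 = 4
Difference = 16 - 4 = 12
This equals 4*L1*L2 = 4*3*1 = 12
Workspace area = 12*pi

12


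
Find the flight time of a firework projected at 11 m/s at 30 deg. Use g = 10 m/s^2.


Given: v0 = 11 m/s, theta = 30 deg, g = 10 m/s^2
sin(30) = 1/2
Using T = 2*v0*sin(theta) / g
T = 2*11*1/2 / 10
T = 11 / 10
T = 11/10 s

11/10 s


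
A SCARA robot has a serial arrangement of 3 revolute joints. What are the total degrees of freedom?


Given: serial robot with 3 revolute joints
DOF contribution per joint type: revolute=1, prismatic=1, spherical=3, fixed=0
DOF = 3*1
DOF = 3

3


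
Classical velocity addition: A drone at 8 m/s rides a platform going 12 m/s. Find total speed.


Given: object velocity = 8 m/s, platform velocity = 12 m/s (same direction)
Using classical velocity addition: v_total = v_object + v_platform
v_total = 8 + 12
v_total = 20 m/s

20 m/s


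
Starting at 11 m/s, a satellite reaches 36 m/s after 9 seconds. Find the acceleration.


Given: initial velocity v0 = 11 m/s, final velocity v = 36 m/s, time t = 9 s
Using a = (v - v0) / t
a = (36 - 11) / 9
a = 25 / 9
a = 25/9 m/s^2

25/9 m/s^2


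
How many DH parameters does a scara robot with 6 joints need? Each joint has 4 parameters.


Given: 6 joints, 4 DH parameters per joint (d, theta, a, alpha)
Total DH parameters = number_of_joints * 4
Total = 6 * 4
Total = 24

24


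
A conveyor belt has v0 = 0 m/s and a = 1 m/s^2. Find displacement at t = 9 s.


Given: v0 = 0 m/s, a = 1 m/s^2, t = 9 s
Using s = v0*t + (1/2)*a*t^2
s = 0*9 + (1/2)*1*9^2
s = 0 + (1/2)*81
s = 0 + 81/2
s = 81/2

81/2 m


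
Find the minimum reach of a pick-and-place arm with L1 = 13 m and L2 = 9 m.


Given: L1 = 13 m, L2 = 9 m
For a 2-link planar arm, min reach = |L1 - L2| (second link folded back)
Min reach = |13 - 9|
Min reach = 4 m

4 m


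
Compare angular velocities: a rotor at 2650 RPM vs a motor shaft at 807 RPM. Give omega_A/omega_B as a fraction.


Given: RPM_A = 2650, RPM_B = 807
omega = 2*pi*RPM/60, so omega_A/omega_B = RPM_A / RPM_B
omega_A/omega_B = 2650 / 807
omega_A/omega_B = 2650/807

2650/807


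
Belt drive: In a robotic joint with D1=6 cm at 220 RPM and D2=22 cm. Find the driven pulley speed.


Given: D1 = 6 cm, w1 = 220 RPM, D2 = 22 cm
Using D1*w1 = D2*w2
w2 = D1*w1 / D2
w2 = 6*220 / 22
w2 = 1320 / 22
w2 = 60 RPM

60 RPM


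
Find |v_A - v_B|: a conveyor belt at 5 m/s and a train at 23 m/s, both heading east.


Given: v_A = 5 m/s east, v_B = 23 m/s east
Both move in the same direction; relative speed = |v_A - v_B|
|5 - 23| = |-18|
= 18 m/s

18 m/s


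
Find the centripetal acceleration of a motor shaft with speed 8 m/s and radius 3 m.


Given: v = 8 m/s, r = 3 m
Using a_c = v^2 / r
a_c = 8^2 / 3
a_c = 64 / 3
a_c = 64/3 m/s^2

64/3 m/s^2


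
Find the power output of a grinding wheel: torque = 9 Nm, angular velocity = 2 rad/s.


Given: tau = 9 Nm, omega = 2 rad/s
Using P = tau * omega
P = 9 * 2
P = 18 W

18 W


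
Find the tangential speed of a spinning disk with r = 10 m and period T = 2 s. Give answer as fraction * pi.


Given: radius r = 10 m, period T = 2 s
Using v = 2*pi*r / T
v = 2*pi*10 / 2
v = 20*pi / 2
v = 10*pi m/s

10*pi m/s


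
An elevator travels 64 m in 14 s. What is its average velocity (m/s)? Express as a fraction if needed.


Given: distance d = 64 m, time t = 14 s
Using v = d / t
v = 64 / 14
v = 32/7 m/s

32/7 m/s


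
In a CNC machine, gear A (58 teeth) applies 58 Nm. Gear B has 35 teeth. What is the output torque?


Given: N1 = 58, N2 = 35, T1 = 58 Nm
Using T2/T1 = N2/N1
T2 = T1 * N2 / N1
T2 = 58 * 35 / 58
T2 = 2030 / 58
T2 = 35 Nm

35 Nm


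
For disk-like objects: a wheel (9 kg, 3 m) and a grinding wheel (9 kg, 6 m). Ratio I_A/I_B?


Given: M1=9 kg, R1=3 m, M2=9 kg, R2=6 m
For a disk: I = (1/2)*M*R^2, so I_A/I_B = (M1*R1^2)/(M2*R2^2)
M1*R1^2 = 9*9 = 81
M2*R2^2 = 9*36 = 324
I_A/I_B = 81/324 = 1/4

1/4


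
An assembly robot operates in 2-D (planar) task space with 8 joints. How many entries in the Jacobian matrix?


Given: task space dimension = 2, joints = 8
Jacobian is a 2 x 8 matrix
Total entries = rows * columns
Total = 2 * 8
Total = 16

16


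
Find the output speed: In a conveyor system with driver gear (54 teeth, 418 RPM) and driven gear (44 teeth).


Given: N1 = 54 teeth, w1 = 418 RPM, N2 = 44 teeth
Using N1*w1 = N2*w2
w2 = N1*w1 / N2
w2 = 54*418 / 44
w2 = 22572 / 44
w2 = 513 RPM

513 RPM


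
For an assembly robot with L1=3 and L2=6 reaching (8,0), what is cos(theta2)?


Given: L1 = 3, L2 = 6, target (x, y) = (8, 0)
Using cos(theta2) = (x^2 + y^2 - L1^2 - L2^2) / (2*L1*L2)
x^2 + y^2 = 8^2 + 0 = 64
L1^2 + L2^2 = 9 + 36 = 45
Numerator = 64 - 45 = 19
Denominator = 2*3*6 = 36
cos(theta2) = 19/36 = 19/36

19/36


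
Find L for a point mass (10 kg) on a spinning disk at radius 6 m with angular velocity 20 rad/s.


Given: m = 10 kg, r = 6 m, omega = 20 rad/s
For a point mass: I = m*r^2
I = 10*6^2 = 10*36 = 360
L = I*omega = 360*20
L = 7200 kg*m^2/s

7200 kg*m^2/s


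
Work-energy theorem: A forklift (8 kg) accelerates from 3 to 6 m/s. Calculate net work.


Given: m = 8 kg, v0 = 3 m/s, v = 6 m/s
Using W = (1/2)*m*(v^2 - v0^2)
v^2 = 6^2 = 36
v0^2 = 3^2 = 9
v^2 - v0^2 = 36 - 9 = 27
W = (1/2)*8*27 = 108 J

108 J


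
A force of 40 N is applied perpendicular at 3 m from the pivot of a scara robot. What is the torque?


Given: F = 40 N, r = 3 m, angle = 90 deg (perpendicular)
Using tau = F * r * sin(90)
sin(90) = 1
tau = 40 * 3 * 1
tau = 120 Nm

120 Nm


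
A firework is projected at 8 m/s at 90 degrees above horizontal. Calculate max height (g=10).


Given: v0 = 8 m/s, theta = 90 deg, g = 10 m/s^2
sin^2(90) = 1
Using H = v0^2 * sin^2(theta) / (2*g)
H = 8^2 * 1 / (2*10)
H = 64 * 1 / 20
H = 64 / 20
H = 16/5 m

16/5 m


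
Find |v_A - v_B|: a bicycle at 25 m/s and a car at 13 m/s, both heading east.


Given: v_A = 25 m/s east, v_B = 13 m/s east
Both move in the same direction; relative speed = |v_A - v_B|
|25 - 13| = |12|
= 12 m/s

12 m/s


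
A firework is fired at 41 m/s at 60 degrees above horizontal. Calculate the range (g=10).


Given: v0 = 41 m/s, theta = 60 deg, g = 10 m/s^2
sin(2*60) = sin(120) = sqrt(3)/2
Using R = v0^2 * sin(2*theta) / g
R = 41^2 * (sqrt(3)/2) / 10
R = 1681 * sqrt(3) / 20
R = 1681/20*sqrt(3) m

1681/20*sqrt(3) m


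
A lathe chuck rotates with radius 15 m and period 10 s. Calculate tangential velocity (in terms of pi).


Given: radius r = 15 m, period T = 10 s
Using v = 2*pi*r / T
v = 2*pi*15 / 10
v = 30*pi / 10
v = 3*pi m/s

3*pi m/s


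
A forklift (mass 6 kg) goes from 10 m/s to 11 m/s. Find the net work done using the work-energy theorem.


Given: m = 6 kg, v0 = 10 m/s, v = 11 m/s
Using W = (1/2)*m*(v^2 - v0^2)
v^2 = 11^2 = 121
v0^2 = 10^2 = 100
v^2 - v0^2 = 121 - 100 = 21
W = (1/2)*6*21 = 63 J

63 J


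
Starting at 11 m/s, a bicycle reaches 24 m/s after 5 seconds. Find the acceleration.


Given: initial velocity v0 = 11 m/s, final velocity v = 24 m/s, time t = 5 s
Using a = (v - v0) / t
a = (24 - 11) / 5
a = 13 / 5
a = 13/5 m/s^2

13/5 m/s^2


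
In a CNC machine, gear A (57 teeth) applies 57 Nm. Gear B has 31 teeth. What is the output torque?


Given: N1 = 57, N2 = 31, T1 = 57 Nm
Using T2/T1 = N2/N1
T2 = T1 * N2 / N1
T2 = 57 * 31 / 57
T2 = 1767 / 57
T2 = 31 Nm

31 Nm


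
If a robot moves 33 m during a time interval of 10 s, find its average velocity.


Given: distance d = 33 m, time t = 10 s
Using v = d / t
v = 33 / 10
v = 33/10 m/s

33/10 m/s


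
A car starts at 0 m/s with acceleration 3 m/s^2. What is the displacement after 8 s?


Given: v0 = 0 m/s, a = 3 m/s^2, t = 8 s
Using s = v0*t + (1/2)*a*t^2
s = 0*8 + (1/2)*3*8^2
s = 0 + (1/2)*192
s = 0 + 96
s = 96

96 m


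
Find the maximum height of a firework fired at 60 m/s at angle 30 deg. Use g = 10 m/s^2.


Given: v0 = 60 m/s, theta = 30 deg, g = 10 m/s^2
sin^2(30) = 1/4
Using H = v0^2 * sin^2(theta) / (2*g)
H = 60^2 * 1/4 / (2*10)
H = 3600 * 1/4 / 20
H = 900 / 20
H = 45 m

45 m


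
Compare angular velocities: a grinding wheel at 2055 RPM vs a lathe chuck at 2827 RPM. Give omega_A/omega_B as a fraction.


Given: RPM_A = 2055, RPM_B = 2827
omega = 2*pi*RPM/60, so omega_A/omega_B = RPM_A / RPM_B
omega_A/omega_B = 2055 / 2827
omega_A/omega_B = 2055/2827

2055/2827


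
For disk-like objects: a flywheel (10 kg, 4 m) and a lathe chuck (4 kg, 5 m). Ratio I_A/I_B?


Given: M1=10 kg, R1=4 m, M2=4 kg, R2=5 m
For a disk: I = (1/2)*M*R^2, so I_A/I_B = (M1*R1^2)/(M2*R2^2)
M1*R1^2 = 10*16 = 160
M2*R2^2 = 4*25 = 100
I_A/I_B = 160/100 = 8/5

8/5


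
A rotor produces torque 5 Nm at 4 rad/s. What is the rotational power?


Given: tau = 5 Nm, omega = 4 rad/s
Using P = tau * omega
P = 5 * 4
P = 20 W

20 W


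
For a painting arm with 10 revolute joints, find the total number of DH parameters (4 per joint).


Given: 10 joints, 4 DH parameters per joint (d, theta, a, alpha)
Total DH parameters = number_of_joints * 4
Total = 10 * 4
Total = 40

40


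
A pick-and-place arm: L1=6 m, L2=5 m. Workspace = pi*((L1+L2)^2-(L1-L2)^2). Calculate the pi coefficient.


Given: L1 = 6, L2 = 5
(L1+L2)^2 = (11)^2 = 121
(L1-L2)^2 = (1)^2 = 1
Difference = 121 - 1 = 120
This equals 4*L1*L2 = 4*6*5 = 120
Workspace area = 120*pi

120


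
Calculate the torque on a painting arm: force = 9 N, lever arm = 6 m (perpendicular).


Given: F = 9 N, r = 6 m, angle = 90 deg (perpendicular)
Using tau = F * r * sin(90)
sin(90) = 1
tau = 9 * 6 * 1
tau = 54 Nm

54 Nm


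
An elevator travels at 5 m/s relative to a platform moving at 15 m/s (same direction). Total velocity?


Given: object velocity = 5 m/s, platform velocity = 15 m/s (same direction)
Using classical velocity addition: v_total = v_object + v_platform
v_total = 5 + 15
v_total = 20 m/s

20 m/s


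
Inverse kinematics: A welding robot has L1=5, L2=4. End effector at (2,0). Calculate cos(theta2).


Given: L1 = 5, L2 = 4, target (x, y) = (2, 0)
Using cos(theta2) = (x^2 + y^2 - L1^2 - L2^2) / (2*L1*L2)
x^2 + y^2 = 2^2 + 0 = 4
L1^2 + L2^2 = 25 + 16 = 41
Numerator = 4 - 41 = -37
Denominator = 2*5*4 = 40
cos(theta2) = -37/40 = -37/40

-37/40


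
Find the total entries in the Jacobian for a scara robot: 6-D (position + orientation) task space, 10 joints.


Given: task space dimension = 6, joints = 10
Jacobian is a 6 x 10 matrix
Total entries = rows * columns
Total = 6 * 10
Total = 60

60


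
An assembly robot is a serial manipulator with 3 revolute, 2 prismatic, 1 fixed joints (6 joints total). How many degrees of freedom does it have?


Given: serial robot with 3 revolute, 2 prismatic, 1 fixed joints
DOF contribution per joint type: revolute=1, prismatic=1, spherical=3, fixed=0
DOF = 3*1 + 2*1 + 1*0
DOF = 5

5


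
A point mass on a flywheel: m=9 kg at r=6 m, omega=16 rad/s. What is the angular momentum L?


Given: m = 9 kg, r = 6 m, omega = 16 rad/s
For a point mass: I = m*r^2
I = 9*6^2 = 9*36 = 324
L = I*omega = 324*16
L = 5184 kg*m^2/s

5184 kg*m^2/s


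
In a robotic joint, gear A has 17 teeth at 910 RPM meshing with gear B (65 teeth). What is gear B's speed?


Given: N1 = 17 teeth, w1 = 910 RPM, N2 = 65 teeth
Using N1*w1 = N2*w2
w2 = N1*w1 / N2
w2 = 17*910 / 65
w2 = 15470 / 65
w2 = 238 RPM

238 RPM


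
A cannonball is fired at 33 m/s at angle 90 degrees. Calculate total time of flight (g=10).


Given: v0 = 33 m/s, theta = 90 deg, g = 10 m/s^2
sin(90) = 1
Using T = 2*v0*sin(theta) / g
T = 2*33*1 / 10
T = 66 / 10
T = 33/5 s

33/5 s


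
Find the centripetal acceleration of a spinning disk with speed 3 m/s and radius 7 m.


Given: v = 3 m/s, r = 7 m
Using a_c = v^2 / r
a_c = 3^2 / 7
a_c = 9 / 7
a_c = 9/7 m/s^2

9/7 m/s^2


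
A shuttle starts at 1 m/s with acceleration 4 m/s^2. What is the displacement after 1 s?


Given: v0 = 1 m/s, a = 4 m/s^2, t = 1 s
Using s = v0*t + (1/2)*a*t^2
s = 1*1 + (1/2)*4*1^2
s = 1 + (1/2)*4
s = 1 + 2
s = 3

3 m


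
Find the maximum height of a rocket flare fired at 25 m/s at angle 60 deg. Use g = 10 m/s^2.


Given: v0 = 25 m/s, theta = 60 deg, g = 10 m/s^2
sin^2(60) = 3/4
Using H = v0^2 * sin^2(theta) / (2*g)
H = 25^2 * 3/4 / (2*10)
H = 625 * 3/4 / 20
H = 1875/4 / 20
H = 375/16 m

375/16 m
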